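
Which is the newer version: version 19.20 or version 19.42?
version 19.42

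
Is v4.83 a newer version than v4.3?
Yes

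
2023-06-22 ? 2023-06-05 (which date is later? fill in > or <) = >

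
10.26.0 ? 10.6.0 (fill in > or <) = >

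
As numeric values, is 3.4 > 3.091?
True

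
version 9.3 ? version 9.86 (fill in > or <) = <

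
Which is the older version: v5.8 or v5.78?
v5.8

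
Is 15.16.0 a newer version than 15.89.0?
No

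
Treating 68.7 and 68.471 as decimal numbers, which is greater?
68.7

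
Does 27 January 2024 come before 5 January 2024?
No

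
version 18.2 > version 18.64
False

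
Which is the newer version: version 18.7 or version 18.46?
version 18.46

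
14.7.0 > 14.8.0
False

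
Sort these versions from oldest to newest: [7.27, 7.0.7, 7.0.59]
[7.0.7, 7.0.59, 7.27]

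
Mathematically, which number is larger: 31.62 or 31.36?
31.62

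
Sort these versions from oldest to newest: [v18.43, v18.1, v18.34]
[v18.1, v18.34, v18.43]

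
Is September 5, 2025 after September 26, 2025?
No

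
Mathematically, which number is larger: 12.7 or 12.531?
12.7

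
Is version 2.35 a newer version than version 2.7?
Yes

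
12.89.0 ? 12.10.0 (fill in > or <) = >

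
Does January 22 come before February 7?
Yes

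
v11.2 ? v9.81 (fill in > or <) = >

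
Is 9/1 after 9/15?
No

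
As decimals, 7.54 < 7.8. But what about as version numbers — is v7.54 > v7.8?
True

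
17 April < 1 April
False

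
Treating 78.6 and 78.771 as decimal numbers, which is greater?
78.771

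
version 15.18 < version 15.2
False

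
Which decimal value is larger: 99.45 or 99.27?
99.45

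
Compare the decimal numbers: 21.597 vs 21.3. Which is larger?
21.597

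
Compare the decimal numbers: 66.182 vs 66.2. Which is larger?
66.2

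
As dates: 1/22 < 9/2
True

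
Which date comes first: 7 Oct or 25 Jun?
25 Jun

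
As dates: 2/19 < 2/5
False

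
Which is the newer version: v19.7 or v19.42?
v19.42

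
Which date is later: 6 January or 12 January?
12 January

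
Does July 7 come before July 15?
Yes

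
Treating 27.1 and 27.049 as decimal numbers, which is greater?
27.1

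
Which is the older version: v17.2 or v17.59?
v17.2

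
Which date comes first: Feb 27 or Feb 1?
Feb 1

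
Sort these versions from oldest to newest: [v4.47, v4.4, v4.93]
[v4.4, v4.47, v4.93]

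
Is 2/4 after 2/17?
No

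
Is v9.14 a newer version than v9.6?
Yes. Version numbers are compared segment by segment as integers, not as decimals: minor version 14 > 6, so v9.14 > v9.6 (even though the decimal 9.14 < 9.6).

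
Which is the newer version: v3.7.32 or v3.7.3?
v3.7.32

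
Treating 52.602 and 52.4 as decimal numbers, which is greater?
52.602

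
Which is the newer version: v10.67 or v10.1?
v10.67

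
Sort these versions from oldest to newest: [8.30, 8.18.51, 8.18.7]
[8.18.7, 8.18.51, 8.30]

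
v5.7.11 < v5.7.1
False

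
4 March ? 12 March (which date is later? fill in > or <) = <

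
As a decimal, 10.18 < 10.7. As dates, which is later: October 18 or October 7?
October 18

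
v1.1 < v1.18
True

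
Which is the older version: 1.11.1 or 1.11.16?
1.11.1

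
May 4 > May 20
False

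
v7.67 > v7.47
True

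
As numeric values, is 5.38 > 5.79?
False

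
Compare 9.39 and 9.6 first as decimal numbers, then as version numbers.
As decimals: 9.39 < 9.6. As versions: v9.39 > v9.6 (minor version 39 > 6).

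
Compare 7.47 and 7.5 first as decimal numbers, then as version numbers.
As decimals: 7.47 < 7.5. As versions: v7.47 > v7.5 (minor version 47 > 5).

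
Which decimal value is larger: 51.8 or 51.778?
51.8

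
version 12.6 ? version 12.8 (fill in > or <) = <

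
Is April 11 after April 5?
Yes. Day 11 comes after day 5 in April — this is a date comparison, not a decimal one (the decimal 4.11 would be smaller than 4.5).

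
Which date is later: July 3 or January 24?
July 3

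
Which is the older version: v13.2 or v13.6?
v13.2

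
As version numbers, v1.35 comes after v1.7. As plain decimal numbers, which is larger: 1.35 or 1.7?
1.7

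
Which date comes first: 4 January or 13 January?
4 January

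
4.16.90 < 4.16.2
False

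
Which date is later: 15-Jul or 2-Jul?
15-Jul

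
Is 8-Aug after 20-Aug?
No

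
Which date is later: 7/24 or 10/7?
10/7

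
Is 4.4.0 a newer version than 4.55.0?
No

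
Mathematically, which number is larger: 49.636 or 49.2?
49.636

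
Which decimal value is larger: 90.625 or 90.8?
90.8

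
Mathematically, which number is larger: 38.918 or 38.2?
38.918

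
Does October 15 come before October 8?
No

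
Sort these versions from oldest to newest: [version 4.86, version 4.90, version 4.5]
[version 4.5, version 4.86, version 4.90]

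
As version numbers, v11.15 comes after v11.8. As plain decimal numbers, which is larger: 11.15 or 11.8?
11.8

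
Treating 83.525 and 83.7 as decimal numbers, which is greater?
83.7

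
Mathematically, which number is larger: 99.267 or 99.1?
99.267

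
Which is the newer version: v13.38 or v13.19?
v13.38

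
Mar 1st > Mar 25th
False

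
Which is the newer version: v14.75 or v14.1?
v14.75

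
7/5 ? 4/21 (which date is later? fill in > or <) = >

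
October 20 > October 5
True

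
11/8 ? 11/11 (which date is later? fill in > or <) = <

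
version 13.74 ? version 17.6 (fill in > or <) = <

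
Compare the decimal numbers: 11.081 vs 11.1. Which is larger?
11.1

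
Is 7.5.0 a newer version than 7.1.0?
Yes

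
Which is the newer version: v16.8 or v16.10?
v16.10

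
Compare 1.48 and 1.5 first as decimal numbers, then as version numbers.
As decimals: 1.48 < 1.5. As versions: v1.48 > v1.5 (minor version 48 > 5).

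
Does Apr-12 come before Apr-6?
No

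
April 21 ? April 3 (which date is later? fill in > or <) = >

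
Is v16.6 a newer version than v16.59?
No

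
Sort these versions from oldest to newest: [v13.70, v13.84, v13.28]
[v13.28, v13.70, v13.84]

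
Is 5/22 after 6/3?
No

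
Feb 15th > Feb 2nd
True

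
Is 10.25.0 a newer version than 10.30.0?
No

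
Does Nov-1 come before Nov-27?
Yes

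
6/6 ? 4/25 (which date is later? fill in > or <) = >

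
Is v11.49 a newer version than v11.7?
Yes. Version numbers are compared segment by segment as integers, not as decimals: minor version 49 > 7, so v11.49 > v11.7 (even though the decimal 11.49 < 11.7).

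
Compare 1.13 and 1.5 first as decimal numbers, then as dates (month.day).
As decimals: 1.13 < 1.5. As dates: 1/13 is later than 1/5 (day 13 > day 5).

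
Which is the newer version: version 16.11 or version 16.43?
version 16.43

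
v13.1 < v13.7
True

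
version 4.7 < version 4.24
True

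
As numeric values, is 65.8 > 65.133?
True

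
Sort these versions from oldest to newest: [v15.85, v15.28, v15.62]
[v15.28, v15.62, v15.85]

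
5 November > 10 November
False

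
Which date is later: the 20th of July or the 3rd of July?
the 20th of July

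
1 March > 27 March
False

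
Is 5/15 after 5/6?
Yes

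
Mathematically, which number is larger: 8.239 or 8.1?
8.239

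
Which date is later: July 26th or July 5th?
July 26th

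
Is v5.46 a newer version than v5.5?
Yes. Version numbers are compared segment by segment as integers, not as decimals: minor version 46 > 5, so v5.46 > v5.5 (even though the decimal 5.46 < 5.5).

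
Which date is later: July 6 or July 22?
July 22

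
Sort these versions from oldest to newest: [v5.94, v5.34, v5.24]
[v5.24, v5.34, v5.94]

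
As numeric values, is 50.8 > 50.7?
True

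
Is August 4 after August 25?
No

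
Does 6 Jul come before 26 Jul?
Yes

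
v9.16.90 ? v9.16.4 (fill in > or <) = >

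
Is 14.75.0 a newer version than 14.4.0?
Yes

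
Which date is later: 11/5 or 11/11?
11/11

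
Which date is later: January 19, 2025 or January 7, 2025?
January 19, 2025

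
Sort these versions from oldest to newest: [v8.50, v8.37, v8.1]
[v8.1, v8.37, v8.50]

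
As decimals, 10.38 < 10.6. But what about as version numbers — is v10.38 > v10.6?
True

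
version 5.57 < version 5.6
False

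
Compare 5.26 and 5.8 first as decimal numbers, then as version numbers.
As decimals: 5.26 < 5.8. As versions: v5.26 > v5.8 (minor version 26 > 8).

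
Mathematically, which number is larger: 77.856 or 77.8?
77.856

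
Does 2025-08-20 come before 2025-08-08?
No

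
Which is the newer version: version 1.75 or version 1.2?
version 1.75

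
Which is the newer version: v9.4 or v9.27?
v9.27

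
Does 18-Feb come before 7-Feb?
No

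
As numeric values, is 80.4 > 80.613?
False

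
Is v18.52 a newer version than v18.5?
Yes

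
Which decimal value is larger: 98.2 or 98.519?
98.519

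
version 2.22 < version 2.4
False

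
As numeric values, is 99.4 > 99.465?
False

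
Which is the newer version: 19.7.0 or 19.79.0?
19.79.0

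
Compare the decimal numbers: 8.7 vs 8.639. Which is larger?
8.7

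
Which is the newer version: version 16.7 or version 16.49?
version 16.49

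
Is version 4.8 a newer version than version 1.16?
Yes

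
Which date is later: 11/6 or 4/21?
11/6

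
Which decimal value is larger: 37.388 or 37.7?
37.7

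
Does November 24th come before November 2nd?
No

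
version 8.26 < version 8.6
False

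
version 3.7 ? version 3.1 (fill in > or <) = >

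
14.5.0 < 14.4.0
False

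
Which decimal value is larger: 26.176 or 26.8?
26.8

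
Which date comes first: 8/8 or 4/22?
4/22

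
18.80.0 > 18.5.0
True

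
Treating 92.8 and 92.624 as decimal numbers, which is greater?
92.8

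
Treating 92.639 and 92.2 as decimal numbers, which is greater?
92.639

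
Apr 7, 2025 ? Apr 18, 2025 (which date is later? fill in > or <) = <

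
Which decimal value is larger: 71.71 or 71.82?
71.82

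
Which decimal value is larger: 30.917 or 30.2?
30.917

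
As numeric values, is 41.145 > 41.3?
False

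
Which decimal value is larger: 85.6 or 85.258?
85.6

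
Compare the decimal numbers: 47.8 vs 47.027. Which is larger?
47.8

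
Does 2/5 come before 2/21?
Yes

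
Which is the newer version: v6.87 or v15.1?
v15.1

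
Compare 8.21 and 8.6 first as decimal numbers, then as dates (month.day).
As decimals: 8.21 < 8.6. As dates: 8/21 is later than 8/6 (day 21 > day 6).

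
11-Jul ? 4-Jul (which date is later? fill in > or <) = >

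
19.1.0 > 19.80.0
False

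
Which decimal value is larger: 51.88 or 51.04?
51.88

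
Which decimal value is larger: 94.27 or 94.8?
94.8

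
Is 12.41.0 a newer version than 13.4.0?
No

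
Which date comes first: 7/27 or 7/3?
7/3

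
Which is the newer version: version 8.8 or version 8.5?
version 8.8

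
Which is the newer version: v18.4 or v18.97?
v18.97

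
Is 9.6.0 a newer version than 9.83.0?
No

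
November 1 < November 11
True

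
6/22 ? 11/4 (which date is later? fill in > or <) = <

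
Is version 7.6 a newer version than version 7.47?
No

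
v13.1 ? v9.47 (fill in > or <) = >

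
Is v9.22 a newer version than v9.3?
Yes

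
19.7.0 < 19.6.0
False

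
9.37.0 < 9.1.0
False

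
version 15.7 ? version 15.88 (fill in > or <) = <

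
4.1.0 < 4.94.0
True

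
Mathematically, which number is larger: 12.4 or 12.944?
12.944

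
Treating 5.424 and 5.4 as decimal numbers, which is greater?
5.424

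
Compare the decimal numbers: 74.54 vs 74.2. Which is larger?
74.54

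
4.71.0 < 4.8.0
False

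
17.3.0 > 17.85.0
False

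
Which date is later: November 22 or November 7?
November 22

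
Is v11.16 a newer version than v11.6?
Yes. Version numbers are compared segment by segment as integers, not as decimals: minor version 16 > 6, so v11.16 > v11.6 (even though the decimal 11.16 < 11.6).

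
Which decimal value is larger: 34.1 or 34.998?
34.998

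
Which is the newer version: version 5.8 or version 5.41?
version 5.41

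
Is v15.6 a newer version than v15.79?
No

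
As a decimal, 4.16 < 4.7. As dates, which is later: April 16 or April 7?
April 16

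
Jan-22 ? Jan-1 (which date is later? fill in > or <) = >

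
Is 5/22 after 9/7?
No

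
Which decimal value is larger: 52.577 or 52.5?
52.577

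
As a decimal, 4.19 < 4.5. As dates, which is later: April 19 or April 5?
April 19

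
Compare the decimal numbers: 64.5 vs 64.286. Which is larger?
64.5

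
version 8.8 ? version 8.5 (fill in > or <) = >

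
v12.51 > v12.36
True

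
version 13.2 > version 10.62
True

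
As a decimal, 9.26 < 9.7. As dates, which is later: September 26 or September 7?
September 26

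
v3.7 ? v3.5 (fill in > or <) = >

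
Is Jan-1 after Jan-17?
No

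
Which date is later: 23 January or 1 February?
1 February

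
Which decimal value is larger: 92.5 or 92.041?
92.5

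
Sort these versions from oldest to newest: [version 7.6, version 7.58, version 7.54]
[version 7.6, version 7.54, version 7.58]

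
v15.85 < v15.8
False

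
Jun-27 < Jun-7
False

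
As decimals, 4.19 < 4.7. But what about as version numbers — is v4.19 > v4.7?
True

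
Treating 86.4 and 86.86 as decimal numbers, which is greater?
86.86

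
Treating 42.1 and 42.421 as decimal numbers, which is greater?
42.421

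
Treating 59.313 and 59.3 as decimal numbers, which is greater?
59.313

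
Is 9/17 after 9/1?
Yes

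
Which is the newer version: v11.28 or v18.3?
v18.3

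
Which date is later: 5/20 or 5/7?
5/20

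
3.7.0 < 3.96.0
True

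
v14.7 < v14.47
True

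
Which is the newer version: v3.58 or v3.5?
v3.58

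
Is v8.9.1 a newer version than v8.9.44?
No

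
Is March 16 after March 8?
Yes. Day 16 comes after day 8 in March — this is a date comparison, not a decimal one (the decimal 3.16 would be smaller than 3.8).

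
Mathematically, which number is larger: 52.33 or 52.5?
52.5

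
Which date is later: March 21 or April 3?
April 3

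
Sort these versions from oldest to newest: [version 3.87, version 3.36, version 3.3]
[version 3.3, version 3.36, version 3.87]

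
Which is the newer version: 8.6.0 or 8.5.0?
8.6.0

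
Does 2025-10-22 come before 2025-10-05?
No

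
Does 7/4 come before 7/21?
Yes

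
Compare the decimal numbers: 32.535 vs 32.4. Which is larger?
32.535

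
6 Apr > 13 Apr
False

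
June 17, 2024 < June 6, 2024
False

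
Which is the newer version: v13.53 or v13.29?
v13.53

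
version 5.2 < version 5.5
True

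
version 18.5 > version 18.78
False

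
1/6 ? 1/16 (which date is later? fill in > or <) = <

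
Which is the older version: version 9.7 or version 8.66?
version 8.66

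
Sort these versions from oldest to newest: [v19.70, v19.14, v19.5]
[v19.5, v19.14, v19.70]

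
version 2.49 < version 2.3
False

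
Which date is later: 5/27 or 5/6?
5/27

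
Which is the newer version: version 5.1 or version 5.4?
version 5.4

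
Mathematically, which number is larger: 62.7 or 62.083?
62.7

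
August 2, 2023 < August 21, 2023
True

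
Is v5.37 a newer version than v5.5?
Yes. Version numbers are compared segment by segment as integers, not as decimals: minor version 37 > 5, so v5.37 > v5.5 (even though the decimal 5.37 < 5.5).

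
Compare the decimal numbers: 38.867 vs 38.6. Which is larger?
38.867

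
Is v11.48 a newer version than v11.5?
Yes. Version numbers are compared segment by segment as integers, not as decimals: minor version 48 > 5, so v11.48 > v11.5 (even though the decimal 11.48 < 11.5).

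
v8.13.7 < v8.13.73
True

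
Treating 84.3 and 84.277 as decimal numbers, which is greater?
84.3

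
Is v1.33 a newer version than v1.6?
Yes. Version numbers are compared segment by segment as integers, not as decimals: minor version 33 > 6, so v1.33 > v1.6 (even though the decimal 1.33 < 1.6).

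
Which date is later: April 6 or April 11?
April 11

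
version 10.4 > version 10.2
True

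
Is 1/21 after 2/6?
No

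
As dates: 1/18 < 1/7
False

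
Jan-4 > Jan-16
False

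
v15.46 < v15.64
True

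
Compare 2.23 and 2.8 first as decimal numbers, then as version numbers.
As decimals: 2.23 < 2.8. As versions: v2.23 > v2.8 (minor version 23 > 8).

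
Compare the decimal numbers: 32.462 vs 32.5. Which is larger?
32.5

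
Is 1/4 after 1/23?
No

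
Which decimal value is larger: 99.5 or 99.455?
99.5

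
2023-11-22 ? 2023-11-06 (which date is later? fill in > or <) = >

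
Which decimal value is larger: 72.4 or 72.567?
72.567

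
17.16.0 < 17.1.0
False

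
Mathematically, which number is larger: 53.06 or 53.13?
53.13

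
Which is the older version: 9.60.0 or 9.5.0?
9.5.0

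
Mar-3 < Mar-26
True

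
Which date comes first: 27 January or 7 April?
27 January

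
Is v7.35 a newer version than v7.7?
Yes. Version numbers are compared segment by segment as integers, not as decimals: minor version 35 > 7, so v7.35 > v7.7 (even though the decimal 7.35 < 7.7).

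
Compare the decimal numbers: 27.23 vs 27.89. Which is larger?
27.89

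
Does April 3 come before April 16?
Yes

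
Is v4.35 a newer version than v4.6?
Yes. Version numbers are compared segment by segment as integers, not as decimals: minor version 35 > 6, so v4.35 > v4.6 (even though the decimal 4.35 < 4.6).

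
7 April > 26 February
True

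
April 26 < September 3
True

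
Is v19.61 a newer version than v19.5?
Yes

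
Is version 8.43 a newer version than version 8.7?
Yes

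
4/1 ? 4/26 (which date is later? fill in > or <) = <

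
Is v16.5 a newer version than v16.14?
No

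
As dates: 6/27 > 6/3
True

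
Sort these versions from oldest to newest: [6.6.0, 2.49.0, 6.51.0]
[2.49.0, 6.6.0, 6.51.0]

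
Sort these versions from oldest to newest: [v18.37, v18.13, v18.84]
[v18.13, v18.37, v18.84]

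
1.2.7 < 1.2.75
True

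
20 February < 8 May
True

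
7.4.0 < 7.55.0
True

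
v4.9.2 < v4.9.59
True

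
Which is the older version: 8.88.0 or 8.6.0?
8.6.0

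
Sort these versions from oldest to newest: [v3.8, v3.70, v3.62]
[v3.8, v3.62, v3.70]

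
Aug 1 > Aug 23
False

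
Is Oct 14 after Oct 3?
Yes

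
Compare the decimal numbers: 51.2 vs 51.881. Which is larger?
51.881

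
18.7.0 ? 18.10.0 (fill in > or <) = <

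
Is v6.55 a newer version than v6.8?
Yes. Version numbers are compared segment by segment as integers, not as decimals: minor version 55 > 8, so v6.55 > v6.8 (even though the decimal 6.55 < 6.8).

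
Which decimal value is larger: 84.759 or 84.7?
84.759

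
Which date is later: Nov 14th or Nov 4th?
Nov 14th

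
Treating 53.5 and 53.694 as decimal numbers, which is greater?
53.694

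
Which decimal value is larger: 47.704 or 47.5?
47.704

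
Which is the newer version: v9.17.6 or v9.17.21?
v9.17.21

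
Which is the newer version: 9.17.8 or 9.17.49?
9.17.49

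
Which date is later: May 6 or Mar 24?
May 6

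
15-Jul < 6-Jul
False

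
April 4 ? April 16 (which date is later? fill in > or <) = <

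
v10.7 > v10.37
False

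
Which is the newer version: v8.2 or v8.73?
v8.73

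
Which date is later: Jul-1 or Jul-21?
Jul-21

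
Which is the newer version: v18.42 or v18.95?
v18.95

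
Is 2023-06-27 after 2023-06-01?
Yes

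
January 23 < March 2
True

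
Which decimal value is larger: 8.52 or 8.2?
8.52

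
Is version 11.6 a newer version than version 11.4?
Yes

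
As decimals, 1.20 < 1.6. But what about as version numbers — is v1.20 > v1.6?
True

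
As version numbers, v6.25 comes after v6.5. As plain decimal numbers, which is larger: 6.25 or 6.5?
6.5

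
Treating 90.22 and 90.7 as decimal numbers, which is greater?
90.7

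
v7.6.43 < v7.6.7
False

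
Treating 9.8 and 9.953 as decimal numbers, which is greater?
9.953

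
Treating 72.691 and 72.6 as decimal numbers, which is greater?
72.691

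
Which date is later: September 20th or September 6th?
September 20th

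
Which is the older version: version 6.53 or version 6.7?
version 6.7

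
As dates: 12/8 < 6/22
False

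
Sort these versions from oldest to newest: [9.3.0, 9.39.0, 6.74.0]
[6.74.0, 9.3.0, 9.39.0]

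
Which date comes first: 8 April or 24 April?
8 April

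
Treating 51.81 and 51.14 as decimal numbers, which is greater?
51.81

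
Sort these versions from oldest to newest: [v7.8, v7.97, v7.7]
[v7.7, v7.8, v7.97]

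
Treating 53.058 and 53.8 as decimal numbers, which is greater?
53.8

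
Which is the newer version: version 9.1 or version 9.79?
version 9.79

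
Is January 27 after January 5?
Yes. Day 27 comes after day 5 in January — this is a date comparison, not a decimal one (the decimal 1.27 would be smaller than 1.5).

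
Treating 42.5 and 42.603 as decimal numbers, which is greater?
42.603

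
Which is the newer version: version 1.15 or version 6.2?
version 6.2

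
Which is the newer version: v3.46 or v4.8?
v4.8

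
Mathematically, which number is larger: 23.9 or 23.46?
23.9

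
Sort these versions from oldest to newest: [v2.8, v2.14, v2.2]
[v2.2, v2.8, v2.14]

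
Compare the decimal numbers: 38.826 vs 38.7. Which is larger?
38.826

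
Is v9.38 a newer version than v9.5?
Yes. Version numbers are compared segment by segment as integers, not as decimals: minor version 38 > 5, so v9.38 > v9.5 (even though the decimal 9.38 < 9.5).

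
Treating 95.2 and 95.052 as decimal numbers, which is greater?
95.2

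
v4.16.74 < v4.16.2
False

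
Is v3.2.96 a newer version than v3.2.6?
Yes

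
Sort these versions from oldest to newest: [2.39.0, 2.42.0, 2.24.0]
[2.24.0, 2.39.0, 2.42.0]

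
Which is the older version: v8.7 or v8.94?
v8.7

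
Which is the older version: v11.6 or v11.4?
v11.4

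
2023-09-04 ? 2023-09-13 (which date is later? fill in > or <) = <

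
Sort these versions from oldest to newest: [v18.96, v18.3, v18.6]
[v18.3, v18.6, v18.96]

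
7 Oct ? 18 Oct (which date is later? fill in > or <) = <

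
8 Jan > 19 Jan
False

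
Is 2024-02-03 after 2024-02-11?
No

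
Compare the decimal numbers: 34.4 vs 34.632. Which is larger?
34.632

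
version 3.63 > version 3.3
True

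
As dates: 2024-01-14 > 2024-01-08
True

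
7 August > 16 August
False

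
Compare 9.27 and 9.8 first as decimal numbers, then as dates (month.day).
As decimals: 9.27 < 9.8. As dates: 9/27 is later than 9/8 (day 27 > day 8).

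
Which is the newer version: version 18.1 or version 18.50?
version 18.50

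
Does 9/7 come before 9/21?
Yes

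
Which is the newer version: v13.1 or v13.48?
v13.48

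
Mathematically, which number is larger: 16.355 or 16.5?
16.5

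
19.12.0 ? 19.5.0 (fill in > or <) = >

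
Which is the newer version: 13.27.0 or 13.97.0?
13.97.0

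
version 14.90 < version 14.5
False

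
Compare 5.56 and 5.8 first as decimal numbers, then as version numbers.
As decimals: 5.56 < 5.8. As versions: v5.56 > v5.8 (minor version 56 > 8).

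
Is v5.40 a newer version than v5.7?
Yes. Version numbers are compared segment by segment as integers, not as decimals: minor version 40 > 7, so v5.40 > v5.7 (even though the decimal 5.40 < 5.7).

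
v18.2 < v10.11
False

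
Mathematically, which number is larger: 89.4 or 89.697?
89.697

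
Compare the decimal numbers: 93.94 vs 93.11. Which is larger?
93.94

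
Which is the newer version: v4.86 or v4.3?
v4.86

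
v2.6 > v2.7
False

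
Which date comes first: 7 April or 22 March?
22 March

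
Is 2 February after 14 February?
No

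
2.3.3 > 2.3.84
False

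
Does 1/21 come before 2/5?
Yes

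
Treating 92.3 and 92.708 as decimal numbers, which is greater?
92.708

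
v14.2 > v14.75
False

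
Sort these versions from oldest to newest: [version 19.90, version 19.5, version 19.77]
[version 19.5, version 19.77, version 19.90]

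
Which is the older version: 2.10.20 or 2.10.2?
2.10.2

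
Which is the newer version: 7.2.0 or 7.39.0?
7.39.0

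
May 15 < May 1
False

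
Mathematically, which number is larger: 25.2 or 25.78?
25.78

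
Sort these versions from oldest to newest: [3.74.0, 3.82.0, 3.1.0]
[3.1.0, 3.74.0, 3.82.0]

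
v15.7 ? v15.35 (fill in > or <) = <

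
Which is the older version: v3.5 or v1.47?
v1.47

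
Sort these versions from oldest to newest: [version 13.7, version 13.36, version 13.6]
[version 13.6, version 13.7, version 13.36]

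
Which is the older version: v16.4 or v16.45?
v16.4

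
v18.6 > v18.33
False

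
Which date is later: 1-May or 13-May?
13-May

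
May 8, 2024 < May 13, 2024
True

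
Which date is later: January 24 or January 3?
January 24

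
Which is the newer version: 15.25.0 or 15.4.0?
15.25.0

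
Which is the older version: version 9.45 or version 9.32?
version 9.32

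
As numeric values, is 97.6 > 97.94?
False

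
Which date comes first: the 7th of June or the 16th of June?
the 7th of June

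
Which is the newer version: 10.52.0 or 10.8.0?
10.52.0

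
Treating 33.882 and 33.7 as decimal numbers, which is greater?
33.882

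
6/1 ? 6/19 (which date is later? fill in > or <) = <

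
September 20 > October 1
False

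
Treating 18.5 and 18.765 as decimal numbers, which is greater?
18.765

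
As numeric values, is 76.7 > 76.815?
False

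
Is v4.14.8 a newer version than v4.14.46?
No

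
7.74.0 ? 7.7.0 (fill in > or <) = >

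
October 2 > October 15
False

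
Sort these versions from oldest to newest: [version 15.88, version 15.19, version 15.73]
[version 15.19, version 15.73, version 15.88]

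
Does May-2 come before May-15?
Yes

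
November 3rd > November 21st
False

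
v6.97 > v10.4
False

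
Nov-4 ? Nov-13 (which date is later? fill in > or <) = <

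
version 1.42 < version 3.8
True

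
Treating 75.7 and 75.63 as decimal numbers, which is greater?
75.7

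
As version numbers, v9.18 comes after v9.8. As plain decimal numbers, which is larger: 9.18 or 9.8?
9.8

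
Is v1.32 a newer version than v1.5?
Yes. Version numbers are compared segment by segment as integers, not as decimals: minor version 32 > 5, so v1.32 > v1.5 (even though the decimal 1.32 < 1.5).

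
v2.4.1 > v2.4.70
False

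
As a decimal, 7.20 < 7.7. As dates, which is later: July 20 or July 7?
July 20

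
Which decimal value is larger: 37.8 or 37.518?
37.8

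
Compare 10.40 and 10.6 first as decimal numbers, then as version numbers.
As decimals: 10.40 < 10.6. As versions: v10.40 > v10.6 (minor version 40 > 6).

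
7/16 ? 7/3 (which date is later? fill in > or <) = >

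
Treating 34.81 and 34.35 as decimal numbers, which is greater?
34.81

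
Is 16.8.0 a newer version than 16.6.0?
Yes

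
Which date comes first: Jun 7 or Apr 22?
Apr 22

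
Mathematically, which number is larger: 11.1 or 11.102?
11.102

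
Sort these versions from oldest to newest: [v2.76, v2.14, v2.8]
[v2.8, v2.14, v2.76]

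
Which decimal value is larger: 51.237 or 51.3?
51.3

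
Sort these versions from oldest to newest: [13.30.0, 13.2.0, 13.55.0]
[13.2.0, 13.30.0, 13.55.0]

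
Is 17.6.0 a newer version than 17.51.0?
No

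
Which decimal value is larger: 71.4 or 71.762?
71.762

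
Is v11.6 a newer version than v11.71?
No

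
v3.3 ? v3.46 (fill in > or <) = <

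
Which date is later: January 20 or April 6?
April 6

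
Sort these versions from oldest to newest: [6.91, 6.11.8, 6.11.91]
[6.11.8, 6.11.91, 6.91]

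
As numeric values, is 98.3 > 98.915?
False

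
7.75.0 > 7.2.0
True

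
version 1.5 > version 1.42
False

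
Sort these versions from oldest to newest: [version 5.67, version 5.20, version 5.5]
[version 5.5, version 5.20, version 5.67]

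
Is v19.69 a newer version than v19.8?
Yes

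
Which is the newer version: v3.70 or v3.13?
v3.70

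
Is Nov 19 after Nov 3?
Yes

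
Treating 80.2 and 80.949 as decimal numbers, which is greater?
80.949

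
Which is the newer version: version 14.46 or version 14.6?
version 14.46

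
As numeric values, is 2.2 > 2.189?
True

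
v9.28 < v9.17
False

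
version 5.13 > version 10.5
False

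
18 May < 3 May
False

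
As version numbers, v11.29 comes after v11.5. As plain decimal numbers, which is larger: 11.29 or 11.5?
11.5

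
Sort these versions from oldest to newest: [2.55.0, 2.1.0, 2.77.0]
[2.1.0, 2.55.0, 2.77.0]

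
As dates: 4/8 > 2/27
True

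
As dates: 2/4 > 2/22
False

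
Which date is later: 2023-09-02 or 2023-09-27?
2023-09-27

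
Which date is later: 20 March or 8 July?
8 July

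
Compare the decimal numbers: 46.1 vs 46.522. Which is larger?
46.522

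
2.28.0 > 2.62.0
False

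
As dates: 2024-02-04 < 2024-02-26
True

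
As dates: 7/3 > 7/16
False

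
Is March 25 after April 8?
No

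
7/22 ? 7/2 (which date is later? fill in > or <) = >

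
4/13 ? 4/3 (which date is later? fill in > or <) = >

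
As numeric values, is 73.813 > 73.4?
True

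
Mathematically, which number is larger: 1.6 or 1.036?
1.6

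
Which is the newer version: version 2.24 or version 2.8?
version 2.24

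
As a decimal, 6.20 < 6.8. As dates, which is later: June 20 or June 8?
June 20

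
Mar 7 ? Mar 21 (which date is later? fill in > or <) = <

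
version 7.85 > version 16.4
False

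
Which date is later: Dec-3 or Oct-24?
Dec-3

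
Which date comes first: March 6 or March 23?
March 6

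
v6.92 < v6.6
False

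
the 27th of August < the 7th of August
False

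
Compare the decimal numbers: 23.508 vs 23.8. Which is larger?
23.8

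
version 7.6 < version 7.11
True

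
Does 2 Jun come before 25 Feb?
No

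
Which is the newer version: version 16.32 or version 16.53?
version 16.53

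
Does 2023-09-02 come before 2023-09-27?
Yes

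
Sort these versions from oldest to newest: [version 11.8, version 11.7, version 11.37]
[version 11.7, version 11.8, version 11.37]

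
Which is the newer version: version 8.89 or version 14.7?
version 14.7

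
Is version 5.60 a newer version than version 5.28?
Yes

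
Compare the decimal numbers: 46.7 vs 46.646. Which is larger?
46.7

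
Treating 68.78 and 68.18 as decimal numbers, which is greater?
68.78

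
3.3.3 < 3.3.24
True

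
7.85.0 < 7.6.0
False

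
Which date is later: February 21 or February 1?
February 21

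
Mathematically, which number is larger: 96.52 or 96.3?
96.52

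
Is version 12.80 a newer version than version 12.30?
Yes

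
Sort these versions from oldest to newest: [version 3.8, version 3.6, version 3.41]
[version 3.6, version 3.8, version 3.41]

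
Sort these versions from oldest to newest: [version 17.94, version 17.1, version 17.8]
[version 17.1, version 17.8, version 17.94]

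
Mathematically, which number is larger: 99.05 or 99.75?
99.75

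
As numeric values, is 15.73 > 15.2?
True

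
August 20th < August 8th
False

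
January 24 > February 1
False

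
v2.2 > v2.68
False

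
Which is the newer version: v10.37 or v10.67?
v10.67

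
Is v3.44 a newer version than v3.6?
Yes. Version numbers are compared segment by segment as integers, not as decimals: minor version 44 > 6, so v3.44 > v3.6 (even though the decimal 3.44 < 3.6).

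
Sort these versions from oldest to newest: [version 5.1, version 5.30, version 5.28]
[version 5.1, version 5.28, version 5.30]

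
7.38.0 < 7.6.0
False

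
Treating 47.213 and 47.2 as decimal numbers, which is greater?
47.213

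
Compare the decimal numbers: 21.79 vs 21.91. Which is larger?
21.91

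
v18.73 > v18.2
True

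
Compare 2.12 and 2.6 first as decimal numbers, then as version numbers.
As decimals: 2.12 < 2.6. As versions: v2.12 > v2.6 (minor version 12 > 6).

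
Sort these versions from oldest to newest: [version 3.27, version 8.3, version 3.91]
[version 3.27, version 3.91, version 8.3]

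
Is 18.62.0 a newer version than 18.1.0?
Yes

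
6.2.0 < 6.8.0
True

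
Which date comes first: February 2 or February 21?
February 2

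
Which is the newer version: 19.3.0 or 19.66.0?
19.66.0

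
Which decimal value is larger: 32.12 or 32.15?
32.15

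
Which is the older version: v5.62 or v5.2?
v5.2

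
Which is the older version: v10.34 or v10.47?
v10.34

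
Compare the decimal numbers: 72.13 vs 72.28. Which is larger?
72.28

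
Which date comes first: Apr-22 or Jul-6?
Apr-22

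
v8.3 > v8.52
False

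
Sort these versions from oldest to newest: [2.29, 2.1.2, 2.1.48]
[2.1.2, 2.1.48, 2.29]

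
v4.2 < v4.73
True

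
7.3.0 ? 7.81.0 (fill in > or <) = <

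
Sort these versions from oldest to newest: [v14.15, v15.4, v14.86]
[v14.15, v14.86, v15.4]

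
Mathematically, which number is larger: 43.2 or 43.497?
43.497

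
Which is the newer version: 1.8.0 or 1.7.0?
1.8.0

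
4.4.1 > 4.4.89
False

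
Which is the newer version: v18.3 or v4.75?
v18.3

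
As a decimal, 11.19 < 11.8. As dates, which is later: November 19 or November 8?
November 19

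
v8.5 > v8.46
False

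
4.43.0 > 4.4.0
True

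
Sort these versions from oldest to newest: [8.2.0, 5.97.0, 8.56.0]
[5.97.0, 8.2.0, 8.56.0]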